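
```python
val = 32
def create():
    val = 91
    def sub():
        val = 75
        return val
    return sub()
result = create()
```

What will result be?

Step 1: Three scopes define val: global (32), create (91), sub (75).
Step 2: sub() has its own local val = 75, which shadows both enclosing and global.
Step 3: result = 75 (local wins in LEGB)

The answer is 75.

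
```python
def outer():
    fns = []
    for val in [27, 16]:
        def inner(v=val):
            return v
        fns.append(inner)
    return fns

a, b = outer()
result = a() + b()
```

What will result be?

Step 1: Default argument v=val captures val at each iteration.
Step 2: a() returns 27 (captured at first iteration), b() returns 16 (captured at second).
Step 3: result = 27 + 16 = 43

The answer is 43.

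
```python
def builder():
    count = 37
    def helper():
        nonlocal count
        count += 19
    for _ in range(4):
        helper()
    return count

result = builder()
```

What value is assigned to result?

Step 1: count = 37.
Step 2: helper() is called 4 times in a loop, each adding 19 via nonlocal.
Step 3: count = 37 + 19 * 4 = 113

The answer is 113.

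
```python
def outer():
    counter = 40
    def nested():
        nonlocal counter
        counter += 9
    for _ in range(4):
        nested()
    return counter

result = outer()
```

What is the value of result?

Step 1: counter = 40.
Step 2: nested() is called 4 times in a loop, each adding 9 via nonlocal.
Step 3: counter = 40 + 9 * 4 = 76

The answer is 76.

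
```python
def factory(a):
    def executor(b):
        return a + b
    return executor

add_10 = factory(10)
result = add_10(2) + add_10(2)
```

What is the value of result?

Step 1: add_10 captures a = 10.
Step 2: add_10(2) = 10 + 2 = 12, called twice.
Step 3: result = 12 + 12 = 24

The answer is 24.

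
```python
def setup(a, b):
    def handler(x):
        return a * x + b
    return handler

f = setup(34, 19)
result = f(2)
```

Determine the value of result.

Step 1: setup(34, 19) captures a = 34, b = 19.
Step 2: f(2) computes 34 * 2 + 19 = 87.
Step 3: result = 87

The answer is 87.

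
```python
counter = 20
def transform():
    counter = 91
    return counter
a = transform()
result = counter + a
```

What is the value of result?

Step 1: Global counter = 20. transform() returns local counter = 91.
Step 2: a = 91. Global counter still = 20.
Step 3: result = 20 + 91 = 111

The answer is 111.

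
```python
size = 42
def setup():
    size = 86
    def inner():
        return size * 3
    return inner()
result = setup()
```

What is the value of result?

Step 1: setup() shadows global size with size = 86.
Step 2: inner() finds size = 86 in enclosing scope, computes 86 * 3 = 258.
Step 3: result = 258

The answer is 258.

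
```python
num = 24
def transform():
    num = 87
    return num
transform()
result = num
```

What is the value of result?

Step 1: num = 24 globally.
Step 2: transform() creates a LOCAL num = 87 (no global keyword!).
Step 3: The global num is unchanged. result = 24

The answer is 24.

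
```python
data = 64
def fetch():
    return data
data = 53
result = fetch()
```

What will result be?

Step 1: data is first set to 64, then reassigned to 53.
Step 2: fetch() is called after the reassignment, so it looks up the current global data = 53.
Step 3: result = 53

The answer is 53.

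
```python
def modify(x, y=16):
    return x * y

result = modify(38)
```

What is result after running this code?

Step 1: modify(38) uses default y = 16.
Step 2: Returns 38 * 16 = 608.
Step 3: result = 608

The answer is 608.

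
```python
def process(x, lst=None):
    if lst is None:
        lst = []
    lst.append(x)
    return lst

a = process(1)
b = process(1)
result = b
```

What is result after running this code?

Step 1: None default with guard creates a NEW list each call.
Step 2: a = [1] (fresh list). b = [1] (another fresh list).
Step 3: result = [1] (this is the fix for mutable default)

The answer is [1].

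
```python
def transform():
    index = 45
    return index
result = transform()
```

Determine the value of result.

Step 1: transform() defines index = 45 in its local scope.
Step 2: return index finds the local variable index = 45.
Step 3: result = 45

The answer is 45.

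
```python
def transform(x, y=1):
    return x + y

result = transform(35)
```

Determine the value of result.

Step 1: transform(35) uses default y = 1.
Step 2: Returns 35 + 1 = 36.
Step 3: result = 36

The answer is 36.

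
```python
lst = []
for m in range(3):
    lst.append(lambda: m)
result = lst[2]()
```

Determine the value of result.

Step 1: The loop creates 3 lambdas, all referencing the same variable m.
Step 2: After the loop, m = 2 (final value).
Step 3: lst[2]() looks up m at call time and finds 2. This is the late binding gotcha. result = 2

The answer is 2.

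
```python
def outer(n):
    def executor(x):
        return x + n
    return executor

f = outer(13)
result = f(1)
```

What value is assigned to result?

Step 1: outer(13) creates a closure that captures n = 13.
Step 2: f(1) calls the closure with x = 1, returning 1 + 13 = 14.
Step 3: result = 14

The answer is 14.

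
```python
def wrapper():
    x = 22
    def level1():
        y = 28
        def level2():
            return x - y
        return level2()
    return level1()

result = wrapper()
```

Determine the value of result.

Step 1: x = 22 in wrapper. y = 28 in level1.
Step 2: level2() reads x = 22 and y = 28 from enclosing scopes.
Step 3: result = 22 - 28 = -6

The answer is -6.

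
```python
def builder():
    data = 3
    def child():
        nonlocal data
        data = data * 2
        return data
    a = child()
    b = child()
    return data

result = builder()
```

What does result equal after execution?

Step 1: data starts at 3.
Step 2: First child(): data = 3 * 2 = 6.
Step 3: Second child(): data = 6 * 2 = 12.
Step 4: result = 12

The answer is 12.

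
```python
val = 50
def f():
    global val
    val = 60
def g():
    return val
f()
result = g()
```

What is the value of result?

Step 1: val = 50.
Step 2: f() sets global val = 60.
Step 3: g() reads global val = 60. result = 60

The answer is 60.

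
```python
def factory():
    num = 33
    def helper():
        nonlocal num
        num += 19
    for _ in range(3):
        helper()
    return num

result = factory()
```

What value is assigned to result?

Step 1: num = 33.
Step 2: helper() is called 3 times in a loop, each adding 19 via nonlocal.
Step 3: num = 33 + 19 * 3 = 90

The answer is 90.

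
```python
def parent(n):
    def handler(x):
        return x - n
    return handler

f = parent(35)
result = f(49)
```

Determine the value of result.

Step 1: parent(35) creates a closure capturing n = 35.
Step 2: f(49) computes 49 - 35 = 14.
Step 3: result = 14

The answer is 14.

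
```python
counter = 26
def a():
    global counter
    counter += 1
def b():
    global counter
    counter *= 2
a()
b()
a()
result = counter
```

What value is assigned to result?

Step 1: counter = 26.
Step 2: a(): counter = 26 + 1 = 27.
Step 3: b(): counter = 27 * 2 = 54.
Step 4: a(): counter = 54 + 1 = 55

The answer is 55.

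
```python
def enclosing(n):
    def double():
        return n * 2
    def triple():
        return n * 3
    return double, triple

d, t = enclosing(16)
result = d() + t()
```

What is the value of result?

Step 1: Both closures capture the same n = 16.
Step 2: d() = 16 * 2 = 32, t() = 16 * 3 = 48.
Step 3: result = 32 + 48 = 80

The answer is 80.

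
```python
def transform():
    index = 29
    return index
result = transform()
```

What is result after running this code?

Step 1: transform() defines index = 29 in its local scope.
Step 2: return index finds the local variable index = 29.
Step 3: result = 29

The answer is 29.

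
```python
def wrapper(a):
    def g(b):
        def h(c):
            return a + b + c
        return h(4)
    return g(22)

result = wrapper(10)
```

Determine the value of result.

Step 1: a = 10, b = 22, c = 4 across three nested scopes.
Step 2: h() accesses all three via LEGB rule.
Step 3: result = 10 + 22 + 4 = 36

The answer is 36.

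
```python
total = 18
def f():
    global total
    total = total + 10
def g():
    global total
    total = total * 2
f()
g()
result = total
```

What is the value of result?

Step 1: total = 18.
Step 2: f() adds 10: total = 18 + 10 = 28.
Step 3: g() doubles: total = 28 * 2 = 56.
Step 4: result = 56

The answer is 56.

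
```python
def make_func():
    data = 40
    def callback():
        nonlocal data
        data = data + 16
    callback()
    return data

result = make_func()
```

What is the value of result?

Step 1: make_func() sets data = 40.
Step 2: callback() uses nonlocal to modify data in make_func's scope: data = 40 + 16 = 56.
Step 3: make_func() returns the modified data = 56

The answer is 56.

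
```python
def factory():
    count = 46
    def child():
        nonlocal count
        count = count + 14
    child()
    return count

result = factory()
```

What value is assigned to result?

Step 1: factory() sets count = 46.
Step 2: child() uses nonlocal to modify count in factory's scope: count = 46 + 14 = 60.
Step 3: factory() returns the modified count = 60

The answer is 60.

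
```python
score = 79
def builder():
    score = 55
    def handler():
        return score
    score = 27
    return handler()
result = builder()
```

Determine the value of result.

Step 1: builder() sets score = 55, then later score = 27.
Step 2: handler() is called after score is reassigned to 27. Closures capture variables by reference, not by value.
Step 3: result = 27

The answer is 27.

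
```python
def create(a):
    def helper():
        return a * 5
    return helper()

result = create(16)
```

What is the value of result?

Step 1: create(16) binds parameter a = 16.
Step 2: helper() accesses a = 16 from enclosing scope.
Step 3: result = 16 * 5 = 80

The answer is 80.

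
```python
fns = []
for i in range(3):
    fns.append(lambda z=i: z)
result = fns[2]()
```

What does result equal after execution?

Step 1: Default argument z=i captures i's value at each iteration.
Step 2: fns[2] captured z = 2 when i was 2.
Step 3: result = 2

The answer is 2.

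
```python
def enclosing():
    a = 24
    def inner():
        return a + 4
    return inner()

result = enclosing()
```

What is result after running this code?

Step 1: enclosing() defines a = 24.
Step 2: inner() reads a = 24 from enclosing scope, returns 24 + 4 = 28.
Step 3: result = 28

The answer is 28.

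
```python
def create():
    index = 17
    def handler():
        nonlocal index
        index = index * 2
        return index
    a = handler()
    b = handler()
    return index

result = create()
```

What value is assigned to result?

Step 1: index starts at 17.
Step 2: First handler(): index = 17 * 2 = 34.
Step 3: Second handler(): index = 34 * 2 = 68.
Step 4: result = 68

The answer is 68.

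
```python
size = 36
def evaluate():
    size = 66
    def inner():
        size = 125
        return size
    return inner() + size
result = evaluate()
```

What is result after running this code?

Step 1: evaluate() has local size = 66. inner() has local size = 125.
Step 2: inner() returns its local size = 125.
Step 3: evaluate() returns 125 + its own size (66) = 191

The answer is 191.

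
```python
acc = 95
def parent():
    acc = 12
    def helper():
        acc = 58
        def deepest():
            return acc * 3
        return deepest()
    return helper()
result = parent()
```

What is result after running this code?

Step 1: deepest() looks up acc through LEGB: not local, finds acc = 58 in enclosing helper().
Step 2: Returns 58 * 3 = 174.
Step 3: result = 174

The answer is 174.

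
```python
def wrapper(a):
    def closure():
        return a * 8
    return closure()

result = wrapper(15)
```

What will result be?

Step 1: wrapper(15) binds parameter a = 15.
Step 2: closure() accesses a = 15 from enclosing scope.
Step 3: result = 15 * 8 = 120

The answer is 120.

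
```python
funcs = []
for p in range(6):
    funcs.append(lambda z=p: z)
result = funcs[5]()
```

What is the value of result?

Step 1: Default argument z=p captures p's value at each iteration.
Step 2: funcs[5] captured z = 5 when p was 5.
Step 3: result = 5

The answer is 5.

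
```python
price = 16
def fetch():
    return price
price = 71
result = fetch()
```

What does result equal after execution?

Step 1: price is first set to 16, then reassigned to 71.
Step 2: fetch() is called after the reassignment, so it looks up the current global price = 71.
Step 3: result = 71

The answer is 71.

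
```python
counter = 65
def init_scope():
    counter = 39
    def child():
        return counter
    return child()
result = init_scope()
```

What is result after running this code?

Step 1: counter = 65 globally, but init_scope() defines counter = 39 locally.
Step 2: child() looks up counter. Not in local scope, so checks enclosing scope (init_scope) and finds counter = 39.
Step 3: result = 39

The answer is 39.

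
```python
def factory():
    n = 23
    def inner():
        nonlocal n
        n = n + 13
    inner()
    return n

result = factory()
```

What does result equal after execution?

Step 1: factory() sets n = 23.
Step 2: inner() uses nonlocal to modify n in factory's scope: n = 23 + 13 = 36.
Step 3: factory() returns the modified n = 36

The answer is 36.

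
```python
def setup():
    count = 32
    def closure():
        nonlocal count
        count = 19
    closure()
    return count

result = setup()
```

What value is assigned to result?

Step 1: setup() sets count = 32.
Step 2: closure() uses nonlocal to reassign count = 19.
Step 3: result = 19

The answer is 19.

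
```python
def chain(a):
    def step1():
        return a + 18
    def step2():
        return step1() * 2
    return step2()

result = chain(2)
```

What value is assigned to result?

Step 1: chain(2) captures a = 2.
Step 2: step2() calls step1() which returns 2 + 18 = 20.
Step 3: step2() returns 20 * 2 = 40

The answer is 40.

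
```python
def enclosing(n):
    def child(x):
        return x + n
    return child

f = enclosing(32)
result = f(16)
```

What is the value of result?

Step 1: enclosing(32) creates a closure that captures n = 32.
Step 2: f(16) calls the closure with x = 16, returning 16 + 32 = 48.
Step 3: result = 48

The answer is 48.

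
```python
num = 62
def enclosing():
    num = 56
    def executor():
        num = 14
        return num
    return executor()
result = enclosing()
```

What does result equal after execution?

Step 1: Three scopes define num: global (62), enclosing (56), executor (14).
Step 2: executor() has its own local num = 14, which shadows both enclosing and global.
Step 3: result = 14 (local wins in LEGB)

The answer is 14.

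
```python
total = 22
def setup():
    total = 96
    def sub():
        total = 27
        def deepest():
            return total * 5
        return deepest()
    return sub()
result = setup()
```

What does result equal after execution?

Step 1: deepest() looks up total through LEGB: not local, finds total = 27 in enclosing sub().
Step 2: Returns 27 * 5 = 135.
Step 3: result = 135

The answer is 135.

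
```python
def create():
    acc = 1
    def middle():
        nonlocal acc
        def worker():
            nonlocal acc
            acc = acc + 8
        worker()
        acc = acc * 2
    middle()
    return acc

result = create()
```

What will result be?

Step 1: acc = 1.
Step 2: worker() adds 8: acc = 1 + 8 = 9.
Step 3: middle() doubles: acc = 9 * 2 = 18.
Step 4: result = 18

The answer is 18.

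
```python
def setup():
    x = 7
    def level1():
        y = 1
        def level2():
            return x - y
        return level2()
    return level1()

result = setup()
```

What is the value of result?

Step 1: x = 7 in setup. y = 1 in level1.
Step 2: level2() reads x = 7 and y = 1 from enclosing scopes.
Step 3: result = 7 - 1 = 6

The answer is 6.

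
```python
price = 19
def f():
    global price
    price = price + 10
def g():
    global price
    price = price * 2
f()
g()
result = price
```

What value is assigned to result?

Step 1: price = 19.
Step 2: f() adds 10: price = 19 + 10 = 29.
Step 3: g() doubles: price = 29 * 2 = 58.
Step 4: result = 58

The answer is 58.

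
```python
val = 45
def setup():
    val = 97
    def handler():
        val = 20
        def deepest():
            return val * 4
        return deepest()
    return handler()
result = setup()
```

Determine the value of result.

Step 1: deepest() looks up val through LEGB: not local, finds val = 20 in enclosing handler().
Step 2: Returns 20 * 4 = 80.
Step 3: result = 80

The answer is 80.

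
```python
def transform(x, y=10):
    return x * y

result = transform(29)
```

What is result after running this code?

Step 1: transform(29) uses default y = 10.
Step 2: Returns 29 * 10 = 290.
Step 3: result = 290

The answer is 290.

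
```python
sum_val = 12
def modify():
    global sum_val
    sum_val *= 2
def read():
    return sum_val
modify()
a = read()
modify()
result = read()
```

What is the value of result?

Step 1: sum_val = 12.
Step 2: First modify(): sum_val = 12 * 2 = 24.
Step 3: Second modify(): sum_val = 24 * 2 = 48.
Step 4: read() returns 48

The answer is 48.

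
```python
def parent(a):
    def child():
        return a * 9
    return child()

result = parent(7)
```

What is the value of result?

Step 1: parent(7) binds parameter a = 7.
Step 2: child() accesses a = 7 from enclosing scope.
Step 3: result = 7 * 9 = 63

The answer is 63.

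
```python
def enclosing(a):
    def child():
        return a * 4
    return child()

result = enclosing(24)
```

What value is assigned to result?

Step 1: enclosing(24) binds parameter a = 24.
Step 2: child() accesses a = 24 from enclosing scope.
Step 3: result = 24 * 4 = 96

The answer is 96.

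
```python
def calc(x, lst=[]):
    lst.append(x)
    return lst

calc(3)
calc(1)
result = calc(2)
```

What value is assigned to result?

Step 1: Mutable default argument gotcha! The list [] is created once.
Step 2: Each call appends to the SAME list: [3], [3, 1], [3, 1, 2].
Step 3: result = [3, 1, 2]

The answer is [3, 1, 2].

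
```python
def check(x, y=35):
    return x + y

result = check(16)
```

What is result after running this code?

Step 1: check(16) uses default y = 35.
Step 2: Returns 16 + 35 = 51.
Step 3: result = 51

The answer is 51.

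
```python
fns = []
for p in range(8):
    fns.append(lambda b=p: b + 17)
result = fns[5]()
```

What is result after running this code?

Step 1: Default argument b=p captures p's value at definition time.
Step 2: fns[5] was defined when p = 5, so b defaults to 5.
Step 3: result = 5 + 17 = 22 (default arg fixes the late binding issue)

The answer is 22.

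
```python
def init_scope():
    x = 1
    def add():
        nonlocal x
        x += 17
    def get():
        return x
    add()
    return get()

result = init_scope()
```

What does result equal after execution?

Step 1: x = 1. add() modifies it via nonlocal, get() reads it.
Step 2: add() makes x = 1 + 17 = 18.
Step 3: get() returns 18. result = 18

The answer is 18.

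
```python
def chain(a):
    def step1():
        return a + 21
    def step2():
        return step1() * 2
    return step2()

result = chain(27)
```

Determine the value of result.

Step 1: chain(27) captures a = 27.
Step 2: step2() calls step1() which returns 27 + 21 = 48.
Step 3: step2() returns 48 * 2 = 96

The answer is 96.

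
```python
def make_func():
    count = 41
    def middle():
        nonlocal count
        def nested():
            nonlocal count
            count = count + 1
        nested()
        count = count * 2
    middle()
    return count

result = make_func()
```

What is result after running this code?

Step 1: count = 41.
Step 2: nested() adds 1: count = 41 + 1 = 42.
Step 3: middle() doubles: count = 42 * 2 = 84.
Step 4: result = 84

The answer is 84.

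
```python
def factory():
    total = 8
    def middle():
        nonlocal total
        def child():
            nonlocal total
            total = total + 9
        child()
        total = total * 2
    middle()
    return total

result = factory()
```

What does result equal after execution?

Step 1: total = 8.
Step 2: child() adds 9: total = 8 + 9 = 17.
Step 3: middle() doubles: total = 17 * 2 = 34.
Step 4: result = 34

The answer is 34.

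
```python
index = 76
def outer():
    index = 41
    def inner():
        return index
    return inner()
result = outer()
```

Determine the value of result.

Step 1: index = 76 globally, but outer() defines index = 41 locally.
Step 2: inner() looks up index. Not in local scope, so checks enclosing scope (outer) and finds index = 41.
Step 3: result = 41

The answer is 41.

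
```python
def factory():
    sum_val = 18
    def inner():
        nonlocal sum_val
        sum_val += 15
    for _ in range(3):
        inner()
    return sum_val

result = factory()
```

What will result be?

Step 1: sum_val = 18.
Step 2: inner() is called 3 times in a loop, each adding 15 via nonlocal.
Step 3: sum_val = 18 + 15 * 3 = 63

The answer is 63.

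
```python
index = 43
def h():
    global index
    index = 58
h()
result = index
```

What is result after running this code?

Step 1: index = 43 globally.
Step 2: h() declares global index and sets it to 58.
Step 3: After h(), global index = 58. result = 58

The answer is 58.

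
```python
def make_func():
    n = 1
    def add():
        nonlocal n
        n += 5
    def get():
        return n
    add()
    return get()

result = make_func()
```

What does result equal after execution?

Step 1: n = 1. add() modifies it via nonlocal, get() reads it.
Step 2: add() makes n = 1 + 5 = 6.
Step 3: get() returns 6. result = 6

The answer is 6.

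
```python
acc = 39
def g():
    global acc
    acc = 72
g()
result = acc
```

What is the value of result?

Step 1: acc = 39 globally.
Step 2: g() declares global acc and sets it to 72.
Step 3: After g(), global acc = 72. result = 72

The answer is 72.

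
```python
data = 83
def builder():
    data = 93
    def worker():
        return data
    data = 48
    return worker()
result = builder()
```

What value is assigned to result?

Step 1: builder() sets data = 93, then later data = 48.
Step 2: worker() is called after data is reassigned to 48. Closures capture variables by reference, not by value.
Step 3: result = 48

The answer is 48.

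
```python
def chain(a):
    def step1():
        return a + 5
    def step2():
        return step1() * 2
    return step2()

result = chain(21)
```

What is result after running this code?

Step 1: chain(21) captures a = 21.
Step 2: step2() calls step1() which returns 21 + 5 = 26.
Step 3: step2() returns 26 * 2 = 52

The answer is 52.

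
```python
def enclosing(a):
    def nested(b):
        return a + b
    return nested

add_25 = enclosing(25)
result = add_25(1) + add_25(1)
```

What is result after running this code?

Step 1: add_25 captures a = 25.
Step 2: add_25(1) = 25 + 1 = 26, called twice.
Step 3: result = 26 + 26 = 52

The answer is 52.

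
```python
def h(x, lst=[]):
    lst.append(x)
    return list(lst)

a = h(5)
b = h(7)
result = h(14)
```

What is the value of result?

Step 1: Default list is shared. list() creates copies for return values.
Step 2: Internal list grows: [5] -> [5, 7] -> [5, 7, 14].
Step 3: result = [5, 7, 14]

The answer is [5, 7, 14].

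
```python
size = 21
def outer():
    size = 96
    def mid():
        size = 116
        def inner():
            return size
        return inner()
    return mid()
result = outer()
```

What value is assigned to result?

Step 1: Three levels of shadowing: global 21, outer 96, mid 116.
Step 2: inner() finds size = 116 in enclosing mid() scope.
Step 3: result = 116

The answer is 116.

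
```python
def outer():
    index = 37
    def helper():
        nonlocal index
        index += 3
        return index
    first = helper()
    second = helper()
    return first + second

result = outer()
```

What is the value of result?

Step 1: index starts at 37.
Step 2: First call: index = 37 + 3 = 40, returns 40.
Step 3: Second call: index = 40 + 3 = 43, returns 43.
Step 4: result = 40 + 43 = 83

The answer is 83.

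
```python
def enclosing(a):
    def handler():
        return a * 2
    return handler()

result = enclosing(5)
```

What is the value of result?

Step 1: enclosing(5) binds parameter a = 5.
Step 2: handler() accesses a = 5 from enclosing scope.
Step 3: result = 5 * 2 = 10

The answer is 10.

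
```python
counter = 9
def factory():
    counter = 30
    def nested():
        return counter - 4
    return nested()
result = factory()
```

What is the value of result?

Step 1: factory() shadows global counter with counter = 30.
Step 2: nested() finds counter = 30 in enclosing scope, computes 30 - 4 = 26.
Step 3: result = 26

The answer is 26.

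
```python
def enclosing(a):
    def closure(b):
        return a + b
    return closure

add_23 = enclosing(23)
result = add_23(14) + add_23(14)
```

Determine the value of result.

Step 1: add_23 captures a = 23.
Step 2: add_23(14) = 23 + 14 = 37, called twice.
Step 3: result = 37 + 37 = 74

The answer is 74.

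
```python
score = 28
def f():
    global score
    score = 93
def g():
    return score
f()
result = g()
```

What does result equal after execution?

Step 1: score = 28.
Step 2: f() sets global score = 93.
Step 3: g() reads global score = 93. result = 93

The answer is 93.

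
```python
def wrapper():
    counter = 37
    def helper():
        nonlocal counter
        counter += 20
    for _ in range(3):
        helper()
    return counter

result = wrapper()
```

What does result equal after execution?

Step 1: counter = 37.
Step 2: helper() is called 3 times in a loop, each adding 20 via nonlocal.
Step 3: counter = 37 + 20 * 3 = 97

The answer is 97.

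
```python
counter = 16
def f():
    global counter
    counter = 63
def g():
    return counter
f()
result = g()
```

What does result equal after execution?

Step 1: counter = 16.
Step 2: f() sets global counter = 63.
Step 3: g() reads global counter = 63. result = 63

The answer is 63.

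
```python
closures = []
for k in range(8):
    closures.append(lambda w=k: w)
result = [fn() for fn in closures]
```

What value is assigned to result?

Step 1: Default arg w=k captures k at each iteration.
Step 2: Each lambda has its own default: 0, 1, ..., 7.
Step 3: result = [0, 1, 2, 3, 4, 5, 6, 7]

The answer is [0, 1, 2, 3, 4, 5, 6, 7].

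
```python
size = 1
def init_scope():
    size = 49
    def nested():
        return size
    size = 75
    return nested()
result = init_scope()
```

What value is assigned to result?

Step 1: init_scope() sets size = 49, then later size = 75.
Step 2: nested() is called after size is reassigned to 75. Closures capture variables by reference, not by value.
Step 3: result = 75

The answer is 75.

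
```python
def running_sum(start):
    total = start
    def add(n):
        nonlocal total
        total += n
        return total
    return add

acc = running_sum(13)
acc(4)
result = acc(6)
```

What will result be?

Step 1: running_sum(13) creates closure with total = 13.
Step 2: First acc(4): total = 13 + 4 = 17.
Step 3: Second acc(6): total = 17 + 6 = 23. result = 23

The answer is 23.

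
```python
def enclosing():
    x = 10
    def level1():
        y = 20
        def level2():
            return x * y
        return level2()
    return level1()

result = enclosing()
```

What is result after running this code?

Step 1: x = 10 in enclosing. y = 20 in level1.
Step 2: level2() reads x = 10 and y = 20 from enclosing scopes.
Step 3: result = 10 * 20 = 200

The answer is 200.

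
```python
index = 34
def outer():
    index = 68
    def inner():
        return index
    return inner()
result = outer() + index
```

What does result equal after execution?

Step 1: Global index = 34. outer() shadows with index = 68.
Step 2: inner() returns enclosing index = 68. outer() = 68.
Step 3: result = 68 + global index (34) = 102

The answer is 102.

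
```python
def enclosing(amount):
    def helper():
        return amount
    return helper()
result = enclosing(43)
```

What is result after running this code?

Step 1: enclosing(43) binds parameter amount = 43.
Step 2: helper() looks up amount in enclosing scope and finds the parameter amount = 43.
Step 3: result = 43

The answer is 43.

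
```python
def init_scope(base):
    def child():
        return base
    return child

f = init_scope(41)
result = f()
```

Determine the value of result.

Step 1: init_scope(41) creates closure capturing base = 41.
Step 2: f() returns the captured base = 41.
Step 3: result = 41

The answer is 41.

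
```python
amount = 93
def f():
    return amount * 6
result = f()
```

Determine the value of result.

Step 1: amount = 93 is defined globally.
Step 2: f() looks up amount from global scope = 93, then computes 93 * 6 = 558.
Step 3: result = 558

The answer is 558.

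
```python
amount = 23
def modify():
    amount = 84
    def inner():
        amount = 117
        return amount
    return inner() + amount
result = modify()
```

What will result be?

Step 1: modify() has local amount = 84. inner() has local amount = 117.
Step 2: inner() returns its local amount = 117.
Step 3: modify() returns 117 + its own amount (84) = 201

The answer is 201.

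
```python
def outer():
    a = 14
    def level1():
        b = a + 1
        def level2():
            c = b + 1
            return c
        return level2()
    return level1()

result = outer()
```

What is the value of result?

Step 1: a = 14. b = a + 1 = 15.
Step 2: c = b + 1 = 15 + 1 = 16.
Step 3: result = 16

The answer is 16.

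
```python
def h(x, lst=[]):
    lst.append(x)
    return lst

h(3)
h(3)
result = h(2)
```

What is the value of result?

Step 1: Mutable default argument gotcha! The list [] is created once.
Step 2: Each call appends to the SAME list: [3], [3, 3], [3, 3, 2].
Step 3: result = [3, 3, 2]

The answer is [3, 3, 2].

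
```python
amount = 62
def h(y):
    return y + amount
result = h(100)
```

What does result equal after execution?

Step 1: amount = 62 is defined globally.
Step 2: h(100) uses parameter y = 100 and looks up amount from global scope = 62.
Step 3: result = 100 + 62 = 162

The answer is 162.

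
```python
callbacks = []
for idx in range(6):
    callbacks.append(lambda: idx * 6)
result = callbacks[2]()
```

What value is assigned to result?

Step 1: All lambdas reference the same variable idx (late binding).
Step 2: After the loop, idx = 5. Every lambda returns idx * 6.
Step 3: callbacks[2]() = 5 * 6 = 30

The answer is 30.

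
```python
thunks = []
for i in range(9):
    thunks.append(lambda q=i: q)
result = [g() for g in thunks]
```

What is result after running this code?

Step 1: Default arg q=i captures i at each iteration.
Step 2: Each lambda has its own default: 0, 1, ..., 8.
Step 3: result = [0, 1, 2, 3, 4, 5, 6, 7, 8]

The answer is [0, 1, 2, 3, 4, 5, 6, 7, 8].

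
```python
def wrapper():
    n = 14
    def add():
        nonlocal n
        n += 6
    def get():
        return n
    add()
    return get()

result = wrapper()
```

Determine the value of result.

Step 1: n = 14. add() modifies it via nonlocal, get() reads it.
Step 2: add() makes n = 14 + 6 = 20.
Step 3: get() returns 20. result = 20

The answer is 20.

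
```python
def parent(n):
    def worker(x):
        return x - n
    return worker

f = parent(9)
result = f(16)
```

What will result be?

Step 1: parent(9) creates a closure capturing n = 9.
Step 2: f(16) computes 16 - 9 = 7.
Step 3: result = 7

The answer is 7.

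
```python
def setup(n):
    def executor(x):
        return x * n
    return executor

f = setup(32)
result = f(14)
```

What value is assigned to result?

Step 1: setup(32) creates a closure capturing n = 32.
Step 2: f(14) computes 14 * 32 = 448.
Step 3: result = 448

The answer is 448.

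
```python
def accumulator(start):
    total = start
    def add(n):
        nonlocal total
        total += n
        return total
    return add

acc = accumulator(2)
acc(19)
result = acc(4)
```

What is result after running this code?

Step 1: accumulator(2) creates closure with total = 2.
Step 2: First acc(19): total = 2 + 19 = 21.
Step 3: Second acc(4): total = 21 + 4 = 25. result = 25

The answer is 25.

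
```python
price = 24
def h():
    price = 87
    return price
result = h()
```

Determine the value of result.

Step 1: Global price = 24.
Step 2: h() creates local price = 87, shadowing the global.
Step 3: Returns local price = 87. result = 87

The answer is 87.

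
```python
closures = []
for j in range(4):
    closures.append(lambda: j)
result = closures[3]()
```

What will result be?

Step 1: The loop creates 4 lambdas, all referencing the same variable j.
Step 2: After the loop, j = 3 (final value).
Step 3: closures[3]() looks up j at call time and finds 3. This is the late binding gotcha. result = 3

The answer is 3.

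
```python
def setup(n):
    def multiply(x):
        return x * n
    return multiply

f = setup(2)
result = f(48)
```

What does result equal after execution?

Step 1: setup(2) returns multiply closure with n = 2.
Step 2: f(48) computes 48 * 2 = 96.
Step 3: result = 96

The answer is 96.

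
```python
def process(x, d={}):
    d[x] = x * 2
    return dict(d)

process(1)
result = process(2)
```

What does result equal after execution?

Step 1: Mutable default dict is shared across calls.
Step 2: First call adds 1: 2. Second call adds 2: 4.
Step 3: result = {1: 2, 2: 4}

The answer is {1: 2, 2: 4}.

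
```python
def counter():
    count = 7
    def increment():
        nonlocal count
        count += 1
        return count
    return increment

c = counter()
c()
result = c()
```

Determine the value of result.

Step 1: counter() creates closure with count = 7.
Step 2: Each c() call increments count via nonlocal. After 2 calls: 7 + 2 = 9.
Step 3: result = 9

The answer is 9.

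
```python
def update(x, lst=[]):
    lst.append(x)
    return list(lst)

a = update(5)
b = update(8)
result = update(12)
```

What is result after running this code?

Step 1: Default list is shared. list() creates copies for return values.
Step 2: Internal list grows: [5] -> [5, 8] -> [5, 8, 12].
Step 3: result = [5, 8, 12]

The answer is [5, 8, 12].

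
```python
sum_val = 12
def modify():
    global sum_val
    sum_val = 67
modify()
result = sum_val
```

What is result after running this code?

Step 1: sum_val = 12 globally.
Step 2: modify() declares global sum_val and sets it to 67.
Step 3: After modify(), global sum_val = 67. result = 67

The answer is 67.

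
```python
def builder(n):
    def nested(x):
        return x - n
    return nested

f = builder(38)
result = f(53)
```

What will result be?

Step 1: builder(38) creates a closure capturing n = 38.
Step 2: f(53) computes 53 - 38 = 15.
Step 3: result = 15

The answer is 15.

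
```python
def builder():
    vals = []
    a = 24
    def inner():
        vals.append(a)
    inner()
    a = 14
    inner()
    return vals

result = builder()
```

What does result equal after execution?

Step 1: a = 24. inner() appends current a to vals.
Step 2: First inner(): appends 24. Then a = 14.
Step 3: Second inner(): appends 14 (closure sees updated a). result = [24, 14]

The answer is [24, 14].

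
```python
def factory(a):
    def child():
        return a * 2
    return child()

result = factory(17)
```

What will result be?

Step 1: factory(17) binds parameter a = 17.
Step 2: child() accesses a = 17 from enclosing scope.
Step 3: result = 17 * 2 = 34

The answer is 34.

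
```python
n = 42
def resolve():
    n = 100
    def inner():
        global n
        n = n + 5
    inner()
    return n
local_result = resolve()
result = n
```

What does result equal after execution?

Step 1: Global n = 42. resolve() creates local n = 100.
Step 2: inner() declares global n and adds 5: global n = 42 + 5 = 47.
Step 3: resolve() returns its local n = 100 (unaffected by inner).
Step 4: result = global n = 47

The answer is 47.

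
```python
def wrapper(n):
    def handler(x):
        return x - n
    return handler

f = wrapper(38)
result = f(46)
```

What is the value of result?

Step 1: wrapper(38) creates a closure capturing n = 38.
Step 2: f(46) computes 46 - 38 = 8.
Step 3: result = 8

The answer is 8.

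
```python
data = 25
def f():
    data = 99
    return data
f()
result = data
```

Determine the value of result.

Step 1: data = 25 globally.
Step 2: f() creates a LOCAL data = 99 (no global keyword!).
Step 3: The global data is unchanged. result = 25

The answer is 25.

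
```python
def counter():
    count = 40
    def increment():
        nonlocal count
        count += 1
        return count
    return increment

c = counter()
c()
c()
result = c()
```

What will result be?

Step 1: counter() creates closure with count = 40.
Step 2: Each c() call increments count via nonlocal. After 3 calls: 40 + 3 = 43.
Step 3: result = 43

The answer is 43.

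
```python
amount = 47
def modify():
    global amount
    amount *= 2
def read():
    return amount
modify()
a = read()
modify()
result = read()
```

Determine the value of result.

Step 1: amount = 47.
Step 2: First modify(): amount = 47 * 2 = 94.
Step 3: Second modify(): amount = 94 * 2 = 188.
Step 4: read() returns 188

The answer is 188.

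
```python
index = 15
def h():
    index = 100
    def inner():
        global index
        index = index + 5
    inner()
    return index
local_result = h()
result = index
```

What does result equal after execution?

Step 1: Global index = 15. h() creates local index = 100.
Step 2: inner() declares global index and adds 5: global index = 15 + 5 = 20.
Step 3: h() returns its local index = 100 (unaffected by inner).
Step 4: result = global index = 20

The answer is 20.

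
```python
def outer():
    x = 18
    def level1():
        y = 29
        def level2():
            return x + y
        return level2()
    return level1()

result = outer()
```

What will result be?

Step 1: x = 18 in outer. y = 29 in level1.
Step 2: level2() reads x = 18 and y = 29 from enclosing scopes.
Step 3: result = 18 + 29 = 47

The answer is 47.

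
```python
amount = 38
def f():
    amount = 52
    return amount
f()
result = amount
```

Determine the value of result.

Step 1: amount = 38 globally.
Step 2: f() creates a LOCAL amount = 52 (no global keyword!).
Step 3: The global amount is unchanged. result = 38

The answer is 38.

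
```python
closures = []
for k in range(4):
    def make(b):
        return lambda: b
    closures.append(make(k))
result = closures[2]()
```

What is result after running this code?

Step 1: make(k) creates a new scope capturing b = k at call time.
Step 2: closures[2] = make(2), so its lambda captures b = 2.
Step 3: result = 2 (closure factory fixes late binding)

The answer is 2.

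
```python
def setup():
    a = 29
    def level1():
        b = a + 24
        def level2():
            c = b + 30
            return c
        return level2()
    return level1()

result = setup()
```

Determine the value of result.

Step 1: a = 29. b = a + 24 = 53.
Step 2: c = b + 30 = 53 + 30 = 83.
Step 3: result = 83

The answer is 83.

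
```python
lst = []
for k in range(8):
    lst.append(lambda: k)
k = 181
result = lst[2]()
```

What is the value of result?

Step 1: Lambdas capture the variable k by reference, not by value.
Step 2: After the loop, k is reassigned to 181.
Step 3: lst[2]() looks up the current k = 181. result = 181

The answer is 181.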